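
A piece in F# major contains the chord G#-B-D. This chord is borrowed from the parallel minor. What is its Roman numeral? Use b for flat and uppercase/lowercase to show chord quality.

ii°

The root G# is the diatonic 2nd degree of F# major; the borrowing shows in the chord quality. The diatonic chord on degree 2 would be G#m (ii), but G#–B–D is the diminished chord from F# minor. As a borrowed chord it is labeled ii°.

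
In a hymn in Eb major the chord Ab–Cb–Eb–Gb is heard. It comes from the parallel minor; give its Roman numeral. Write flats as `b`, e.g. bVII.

The root Ab is the diatonic 4th degree of Eb major; the borrowing shows in the chord quality. Diatonically Eb major has Ab (IV) on that degree; Ab–Cb–Eb–Gb is instead the minor-seventh chord native to Eb minor, so it takes the label iv7.

iv7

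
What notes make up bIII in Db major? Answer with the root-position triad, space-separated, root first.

Fb Ab Cb

Scale degree 3 in Db major is F. bIII uses the lowered form, Fb, taken from Db minor. Stacking thirds in Db minor on Fb gives Fb–Ab–Cb.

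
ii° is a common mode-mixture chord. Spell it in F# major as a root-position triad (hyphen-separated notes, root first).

G#-B-D

ii° is built on scale degree 2, which is G# in both F# major and its parallel. In F# minor the chord on G# is G#–B–D.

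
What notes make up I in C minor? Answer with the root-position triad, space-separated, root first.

The root, C, is scale degree 1 — the same note in C minor and C major; only the chord quality changes. Building the major chord from the parallel major on C: C–E–G.

C E G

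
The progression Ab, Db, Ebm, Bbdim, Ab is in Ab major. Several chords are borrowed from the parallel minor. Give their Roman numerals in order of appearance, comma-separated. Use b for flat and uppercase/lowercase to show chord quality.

In Ab major the diatonic chords are Ab, Bbm, Cm, Db, Eb, Fm, Gdim. Ab and Db are both diatonic. Ebm (Eb–Gb–Bb) is not: scale degree 5 in Ab major carries Eb (V). In Ab minor the chord on that degree is Ebm, so here it functions as v, borrowed from the parallel minor. Bbdim (Bb–Db–Fb) is not: scale degree 2 in Ab major carries Bbm (ii). In Ab minor the chord on that degree is Bbdim, so here it functions as ii°, borrowed from the parallel minor.

v, ii°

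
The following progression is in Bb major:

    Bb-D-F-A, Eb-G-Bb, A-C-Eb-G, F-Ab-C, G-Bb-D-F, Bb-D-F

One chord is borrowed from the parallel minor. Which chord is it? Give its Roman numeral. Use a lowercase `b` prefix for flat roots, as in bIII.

Bb major has the diatonic set Bb, Cm, Dm, Eb, F, Gm, Adim. Bb–D–F–A = Bbmaj7, Eb–G–Bb = Eb, A–C–Eb–G = Am7b5, G–Bb–D–F = Gm7 and Bb–D–F = Bb all belong to that set. But F–Ab–C is foreign: the diatonic V on degree 5 is F, whereas Fm comes from Bb minor. It is labeled v.

v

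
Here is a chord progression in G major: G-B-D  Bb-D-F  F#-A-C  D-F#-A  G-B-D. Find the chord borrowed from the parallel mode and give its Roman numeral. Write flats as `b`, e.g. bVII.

bIII

In G major the diatonic chords are G, Am, Bm, C, D, Em, F#dim. Of the given chords, G–B–D = G, F#–A–C = F#dim and D–F#–A = D are diatonic. Bb–D–F doesn't fit — on degree 3 G major would have Bm (iii). Bb is the degree-3 chord of G minor, so it is the borrowed bIII.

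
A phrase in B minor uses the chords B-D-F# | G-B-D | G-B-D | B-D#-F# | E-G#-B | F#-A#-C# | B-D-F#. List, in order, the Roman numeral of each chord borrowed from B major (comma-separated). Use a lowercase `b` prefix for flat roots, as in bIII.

In B minor (with V from harmonic minor) the diatonic chords are Bm, C#dim, D, Em, F#, G, A. B–D–F# = Bm, G–B–D = G and F#–A#–C# = F# are all diatonic. B–D#–F# doesn't fit — on degree 1 B minor would have Bm (i). B is the degree-1 chord of B major, so it is the borrowed I. But E–G#–B is foreign: the diatonic iv on degree 4 is Em, whereas E comes from B major. It is labeled IV.

I, IV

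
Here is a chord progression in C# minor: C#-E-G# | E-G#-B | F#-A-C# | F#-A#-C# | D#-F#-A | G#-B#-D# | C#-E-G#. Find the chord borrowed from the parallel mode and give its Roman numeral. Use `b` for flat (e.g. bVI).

IV

In C# minor (with V from harmonic minor) the diatonic chords are C#m, D#dim, E, F#m, G#, A, B. C#–E–G# = C#m, E–G#–B = E, F#–A–C# = F#m, D#–F#–A = D#dim and G#–B#–D# = G# are all diatonic. But F#–A#–C# is foreign: the diatonic iv on degree 4 is F#m, whereas F# comes from C# major. It is labeled IV.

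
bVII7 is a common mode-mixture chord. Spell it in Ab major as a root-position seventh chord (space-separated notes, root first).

Gb Bb Db Fb

bVII7 is built on the lowered scale degree 7. In Ab major degree 7 is G; lowered it becomes Gb. Building the dominant-seventh chord from the parallel minor on Gb: Gb–Bb–Db–Fb.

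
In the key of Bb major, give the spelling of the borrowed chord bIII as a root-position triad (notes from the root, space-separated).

bIII is built on the lowered scale degree 3. In Bb major degree 3 is D; lowered it becomes Db. Building the major chord from the parallel minor on Db: Db–F–Ab.

Db F Ab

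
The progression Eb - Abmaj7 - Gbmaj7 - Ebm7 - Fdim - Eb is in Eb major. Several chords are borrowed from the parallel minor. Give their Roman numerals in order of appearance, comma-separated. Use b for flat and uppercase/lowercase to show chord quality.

In Eb major the diatonic chords are Eb, Fm, Gm, Ab, Bb, Cm, Ddim. Eb and Abmaj7 both belong to that set. Gbmaj7 (Gb–Bb–Db–F) doesn't fit — on degree 3 Eb major would have Gm (iii). Gbmaj7 is the degree-3 chord of Eb minor, so it is the borrowed bIIImaj7. But Ebm7 (Eb–Gb–Bb–Db) is foreign: the diatonic I on degree 1 is Eb, whereas Ebm7 comes from Eb minor. It is labeled i7. Fdim (F–Ab–Cb) is not: scale degree 2 in Eb major carries Fm (ii). In Eb minor the chord on that degree is Fdim, so here it functions as ii°, borrowed from the parallel minor.

bIIImaj7, i7, ii°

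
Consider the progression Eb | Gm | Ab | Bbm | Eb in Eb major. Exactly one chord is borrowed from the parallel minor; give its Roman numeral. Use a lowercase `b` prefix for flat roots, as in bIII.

The diatonic triads in Eb major are Eb, Fm, Gm, Ab, Bb, Cm, Ddim. Of the given chords, Eb, Gm and Ab are diatonic. Bbm (Bb–Db–F) doesn't fit — on degree 5 Eb major would have Bb (V). Bbm is the degree-5 chord of Eb minor, so it is the borrowed v.

v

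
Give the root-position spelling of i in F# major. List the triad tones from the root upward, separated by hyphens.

The root, F#, is scale degree 1 — the same note in F# major and F# minor; only the chord quality changes. Stacking thirds in F# minor on F# gives F#–A–C#.

F#-A-C#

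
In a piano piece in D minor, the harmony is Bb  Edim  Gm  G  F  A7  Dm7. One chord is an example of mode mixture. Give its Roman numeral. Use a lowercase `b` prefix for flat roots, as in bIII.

The diatonic triads in D minor (with V from harmonic minor) are Dm, Edim, F, Gm, A, Bb, C. Bb, Edim, Gm, F, A7 and Dm7 are all diatonic. G (G–B–D) is not: scale degree 4 in D minor carries Gm (iv). In D major the chord on that degree is G, so here it functions as IV, borrowed from the parallel major.

IV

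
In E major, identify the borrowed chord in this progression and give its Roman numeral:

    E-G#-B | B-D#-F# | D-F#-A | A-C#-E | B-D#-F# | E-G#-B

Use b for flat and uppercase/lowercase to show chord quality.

In E major the diatonic chords are E, F#m, G#m, A, B, C#m, D#dim. E–G#–B = E, B–D#–F# = B and A–C#–E = A are all diatonic. D–F#–A is not: scale degree 7 in E major carries D#dim (vii°). In E minor the chord on that degree is D, so here it functions as bVII, borrowed from the parallel minor.

bVII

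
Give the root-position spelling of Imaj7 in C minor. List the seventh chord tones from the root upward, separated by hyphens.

C-E-G-B

The root, C, is scale degree 1 — the same note in C minor and C major; only the chord quality changes. In C major the chord on C is C–E–G–B.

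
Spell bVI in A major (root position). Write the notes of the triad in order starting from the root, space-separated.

Scale degree 6 in A major is F#. bVI uses the lowered form, F, taken from A minor. Stacking thirds in A minor on F gives F–A–C.

F A C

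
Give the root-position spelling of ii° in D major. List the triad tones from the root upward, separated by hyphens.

E-G-Bb

The root, E, is scale degree 2 — the same note in D major and D minor; only the chord quality changes. Building the diminished chord from the parallel minor on E: E–G–Bb.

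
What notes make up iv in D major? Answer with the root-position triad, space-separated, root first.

G Bb D

The root, G, is scale degree 4 — the same note in D major and D minor; only the chord quality changes. In D minor the chord on G is G–Bb–D.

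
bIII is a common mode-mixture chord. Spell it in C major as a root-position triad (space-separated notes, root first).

bIII is built on the lowered scale degree 3. In C major degree 3 is E; lowered it becomes Eb. Stacking thirds in C minor on Eb gives Eb–G–Bb.

Eb G Bb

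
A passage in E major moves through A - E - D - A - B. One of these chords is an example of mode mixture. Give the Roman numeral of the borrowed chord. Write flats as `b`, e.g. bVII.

In E major the diatonic chords are E, F#m, G#m, A, B, C#m, D#dim. A, E and B are all diatonic. D (D–F#–A) is not: scale degree 7 in E major carries D#dim (vii°). In E minor the chord on that degree is D, so here it functions as bVII, borrowed from the parallel minor.

bVII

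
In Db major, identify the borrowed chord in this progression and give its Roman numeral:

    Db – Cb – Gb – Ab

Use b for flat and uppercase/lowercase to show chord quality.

bVII

In Db major the diatonic chords are Db, Ebm, Fm, Gb, Ab, Bbm, Cdim. Db, Gb and Ab are all diatonic. Cb (Cb–Eb–Gb) doesn't fit — on degree 7 Db major would have Cdim (vii°). Cb is the degree-7 chord of Db minor, so it is the borrowed bVII.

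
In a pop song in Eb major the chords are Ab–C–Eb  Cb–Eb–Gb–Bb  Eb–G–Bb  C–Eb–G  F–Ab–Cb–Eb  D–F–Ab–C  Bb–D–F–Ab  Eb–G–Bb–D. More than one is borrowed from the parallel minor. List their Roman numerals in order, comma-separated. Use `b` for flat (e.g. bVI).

The diatonic triads in Eb major are Eb, Fm, Gm, Ab, Bb, Cm, Ddim. Ab–C–Eb = Ab, Eb–G–Bb = Eb, C–Eb–G = Cm, D–F–Ab–C = Dm7b5, Bb–D–F–Ab = Bb7 and Eb–G–Bb–D = Ebmaj7 are all diatonic. But Cb–Eb–Gb–Bb is foreign: the diatonic vi on degree 6 is Cm, whereas Cbmaj7 comes from Eb minor. It is labeled bVImaj7. But F–Ab–Cb–Eb is foreign: the diatonic ii on degree 2 is Fm, whereas Fm7b5 comes from Eb minor. It is labeled iiø7.

bVImaj7, iiø7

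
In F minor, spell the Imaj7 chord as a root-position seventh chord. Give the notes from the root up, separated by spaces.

Imaj7 is built on scale degree 1, which is F in both F minor and its parallel. Stacking thirds in F major on F gives F–A–C–E.

F A C E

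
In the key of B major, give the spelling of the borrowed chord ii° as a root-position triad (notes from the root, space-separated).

C# E G

ii° is built on scale degree 2, which is C# in both B major and its parallel. In B minor the chord on C# is C#–E–G.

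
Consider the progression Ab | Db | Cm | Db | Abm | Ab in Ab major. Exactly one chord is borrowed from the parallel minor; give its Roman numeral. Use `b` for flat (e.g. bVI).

i

The diatonic triads in Ab major are Ab, Bbm, Cm, Db, Eb, Fm, Gdim. Ab, Db and Cm are all diatonic. But Abm (Ab–Cb–Eb) is foreign: the diatonic I on degree 1 is Ab, whereas Abm comes from Ab minor. It is labeled i.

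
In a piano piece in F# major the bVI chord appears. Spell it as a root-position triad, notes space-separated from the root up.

D F# A

Scale degree 6 in F# major is D#. bVI uses the lowered form, D, taken from F# minor. Building the major chord from the parallel minor on D: D–F#–A.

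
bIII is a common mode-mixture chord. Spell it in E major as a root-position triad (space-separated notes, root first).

G B D

bIII is built on the lowered scale degree 3. In E major degree 3 is G#; lowered it becomes G. Building the major chord from the parallel minor on G: G–B–D.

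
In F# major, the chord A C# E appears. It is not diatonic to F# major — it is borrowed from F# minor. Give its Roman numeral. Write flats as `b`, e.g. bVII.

The root A is the lowered 3rd scale degree — diatonically F# major has A# there. The diatonic chord on degree 3 would be A#m (iii), but A–C#–E is the major chord from F# minor. As a borrowed chord it is labeled bIII.

bIII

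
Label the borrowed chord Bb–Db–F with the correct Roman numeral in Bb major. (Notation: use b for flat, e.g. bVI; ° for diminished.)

i

Bb is scale degree 1 in Bb major. Bb–Db–F is a minor chord — the form found in Bb minor, not the diatonic I (Bb). Borrowed into Bb major it is written i.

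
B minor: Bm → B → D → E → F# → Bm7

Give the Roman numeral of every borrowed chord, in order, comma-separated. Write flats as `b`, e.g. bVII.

B minor has the diatonic set Bm, C#dim, D, Em, F#, G, A (with V from harmonic minor). Bm, D, F# and Bm7 all belong to that set. B (B–D#–F#) doesn't fit — on degree 1 B minor would have Bm (i). B is the degree-1 chord of B major, so it is the borrowed I. E (E–G#–B) is not: scale degree 4 in B minor carries Em (iv). In B major the chord on that degree is E, so here it functions as IV, borrowed from the parallel major.

I, IV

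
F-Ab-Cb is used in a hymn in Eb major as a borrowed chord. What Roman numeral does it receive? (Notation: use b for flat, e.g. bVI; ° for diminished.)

ii°

F is scale degree 2 in Eb major. Diatonically Eb major has Fm (ii) on that degree; F–Ab–Cb is instead the diminished chord native to Eb minor, so it takes the label ii°.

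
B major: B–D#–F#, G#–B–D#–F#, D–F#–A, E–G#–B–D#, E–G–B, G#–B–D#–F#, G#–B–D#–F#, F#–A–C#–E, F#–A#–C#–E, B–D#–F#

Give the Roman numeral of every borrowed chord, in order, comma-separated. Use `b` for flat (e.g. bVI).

bIII, iv, v7

In B major the diatonic chords are B, C#m, D#m, E, F#, G#m, A#dim. Of the given chords, B–D#–F# = B, G#–B–D#–F# = G#m7, E–G#–B–D# = Emaj7 and F#–A#–C#–E = F#7 are diatonic. But D–F#–A is foreign: the diatonic iii on degree 3 is D#m, whereas D comes from B minor. It is labeled bIII. But E–G–B is foreign: the diatonic IV on degree 4 is E, whereas Em comes from B minor. It is labeled iv. F#–A–C#–E is not: scale degree 5 in B major carries F# (V). In B minor the chord on that degree is F#m7, so here it functions as v7, borrowed from the parallel minor.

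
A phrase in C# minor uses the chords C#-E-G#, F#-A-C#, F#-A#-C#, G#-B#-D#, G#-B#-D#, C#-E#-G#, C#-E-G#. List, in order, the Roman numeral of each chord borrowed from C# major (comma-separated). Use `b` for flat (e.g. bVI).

The diatonic triads in C# minor (with V from harmonic minor) are C#m, D#dim, E, F#m, G#, A, B. Of the given chords, C#–E–G# = C#m, F#–A–C# = F#m and G#–B#–D# = G# are diatonic. F#–A#–C# doesn't fit — on degree 4 C# minor would have F#m (iv). F# is the degree-4 chord of C# major, so it is the borrowed IV. But C#–E#–G# is foreign: the diatonic i on degree 1 is C#m, whereas C# comes from C# major. It is labeled I.

IV, I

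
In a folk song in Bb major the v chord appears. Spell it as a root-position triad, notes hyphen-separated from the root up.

F-Ab-C

The root, F, is scale degree 5 — the same note in Bb major and Bb minor; only the chord quality changes. In Bb minor the chord on F is F–Ab–C.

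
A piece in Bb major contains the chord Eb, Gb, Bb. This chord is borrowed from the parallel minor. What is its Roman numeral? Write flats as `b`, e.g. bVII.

iv

The root Eb is the diatonic 4th degree of Bb major; the borrowing shows in the chord quality. Diatonically Bb major has Eb (IV) on that degree; Eb–Gb–Bb is instead the minor chord native to Bb minor, so it takes the label iv.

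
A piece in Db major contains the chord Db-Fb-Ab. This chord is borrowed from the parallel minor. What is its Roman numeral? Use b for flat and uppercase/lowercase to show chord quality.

The root Db is the diatonic 1st degree of Db major; the borrowing shows in the chord quality. Diatonically Db major has Db (I) on that degree; Db–Fb–Ab is instead the minor chord native to Db minor, so it takes the label i.

i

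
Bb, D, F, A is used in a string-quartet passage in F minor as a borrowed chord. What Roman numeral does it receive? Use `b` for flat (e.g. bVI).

Bb is scale degree 4 in F minor. Diatonically F minor has Bbm (iv) on that degree; Bb–D–F–A is instead the major-seventh chord native to F major, so it takes the label IVmaj7.

IVmaj7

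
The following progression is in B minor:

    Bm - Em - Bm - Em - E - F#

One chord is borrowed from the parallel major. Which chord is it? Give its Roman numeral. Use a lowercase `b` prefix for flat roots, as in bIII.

IV

The diatonic triads in B minor (with V from harmonic minor) are Bm, C#dim, D, Em, F#, G, A. Bm, Em and F# all belong to that set. E (E–G#–B) doesn't fit — on degree 4 B minor would have Em (iv). E is the degree-4 chord of B major, so it is the borrowed IV.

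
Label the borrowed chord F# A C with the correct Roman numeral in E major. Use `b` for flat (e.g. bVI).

ii°

F# is scale degree 2 in E major. Diatonically E major has F#m (ii) on that degree; F#–A–C is instead the diminished chord native to E minor, so it takes the label ii°.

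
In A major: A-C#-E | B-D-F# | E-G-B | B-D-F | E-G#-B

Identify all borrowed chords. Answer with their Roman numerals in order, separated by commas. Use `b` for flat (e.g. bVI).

v, ii°

In A major the diatonic chords are A, Bm, C#m, D, E, F#m, G#dim. A–C#–E = A, B–D–F# = Bm and E–G#–B = E all belong to that set. E–G–B is not: scale degree 5 in A major carries E (V). In A minor the chord on that degree is Em, so here it functions as v, borrowed from the parallel minor. B–D–F is not: scale degree 2 in A major carries Bm (ii). In A minor the chord on that degree is Bdim, so here it functions as ii°, borrowed from the parallel minor.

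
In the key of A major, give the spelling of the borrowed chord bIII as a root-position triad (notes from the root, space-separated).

The root of bIII is the lowered 3rd degree: C# becomes C. In A minor the chord on C is C–E–G.

C E G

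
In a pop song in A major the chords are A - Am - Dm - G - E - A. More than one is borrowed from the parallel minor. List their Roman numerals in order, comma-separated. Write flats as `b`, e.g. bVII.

A major has the diatonic set A, Bm, C#m, D, E, F#m, G#dim. Of the given chords, A and E are diatonic. Am (A–C–E) doesn't fit — on degree 1 A major would have A (I). Am is the degree-1 chord of A minor, so it is the borrowed i. Dm (D–F–A) doesn't fit — on degree 4 A major would have D (IV). Dm is the degree-4 chord of A minor, so it is the borrowed iv. But G (G–B–D) is foreign: the diatonic vii° on degree 7 is G#dim, whereas G comes from A minor. It is labeled bVII.

i, iv, bVII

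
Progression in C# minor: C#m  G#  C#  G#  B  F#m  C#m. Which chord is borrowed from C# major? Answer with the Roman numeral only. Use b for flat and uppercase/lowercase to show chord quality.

The diatonic triads in C# minor (with V from harmonic minor) are C#m, D#dim, E, F#m, G#, A, B. C#m, G#, B and F#m are all diatonic. C# (C#–E#–G#) is not: scale degree 1 in C# minor carries C#m (i). In C# major the chord on that degree is C#, so here it functions as I, borrowed from the parallel major.

I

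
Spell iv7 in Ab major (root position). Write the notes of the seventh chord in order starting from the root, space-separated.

The root, Db, is scale degree 4 — the same note in Ab major and Ab minor; only the chord quality changes. In Ab minor the chord on Db is Db–Fb–Ab–Cb.

Db Fb Ab Cb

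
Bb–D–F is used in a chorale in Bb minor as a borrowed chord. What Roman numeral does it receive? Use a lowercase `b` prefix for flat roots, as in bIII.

I

The root Bb is the diatonic 1st degree of Bb minor; the borrowing shows in the chord quality. Bb–D–F is a major chord — the form found in Bb major, not the diatonic i (Bbm). Borrowed into Bb minor it is written I.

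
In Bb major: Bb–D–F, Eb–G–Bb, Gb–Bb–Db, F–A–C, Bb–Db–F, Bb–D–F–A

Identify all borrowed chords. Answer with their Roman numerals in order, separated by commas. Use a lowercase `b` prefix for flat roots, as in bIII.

bVI, i

The diatonic triads in Bb major are Bb, Cm, Dm, Eb, F, Gm, Adim. Bb–D–F = Bb, Eb–G–Bb = Eb, F–A–C = F and Bb–D–F–A = Bbmaj7 all belong to that set. Gb–Bb–Db doesn't fit — on degree 6 Bb major would have Gm (vi). Gb is the degree-6 chord of Bb minor, so it is the borrowed bVI. Bb–Db–F is not: scale degree 1 in Bb major carries Bb (I). In Bb minor the chord on that degree is Bbm, so here it functions as i, borrowed from the parallel minor.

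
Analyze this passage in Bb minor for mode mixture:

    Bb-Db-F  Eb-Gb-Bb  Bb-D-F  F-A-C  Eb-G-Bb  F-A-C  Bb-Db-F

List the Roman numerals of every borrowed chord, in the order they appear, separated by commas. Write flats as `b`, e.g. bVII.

Bb minor has the diatonic set Bbm, Cdim, Db, Ebm, F, Gb, Ab (with V from harmonic minor). Of the given chords, Bb–Db–F = Bbm, Eb–Gb–Bb = Ebm and F–A–C = F are diatonic. Bb–D–F doesn't fit — on degree 1 Bb minor would have Bbm (i). Bb is the degree-1 chord of Bb major, so it is the borrowed I. Eb–G–Bb is not: scale degree 4 in Bb minor carries Ebm (iv). In Bb major the chord on that degree is Eb, so here it functions as IV, borrowed from the parallel major.

I, IV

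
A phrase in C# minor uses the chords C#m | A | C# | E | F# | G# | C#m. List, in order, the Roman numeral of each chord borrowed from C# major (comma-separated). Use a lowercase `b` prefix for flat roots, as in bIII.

The diatonic triads in C# minor (with V from harmonic minor) are C#m, D#dim, E, F#m, G#, A, B. Of the given chords, C#m, A, E and G# are diatonic. C# (C#–E#–G#) doesn't fit — on degree 1 C# minor would have C#m (i). C# is the degree-1 chord of C# major, so it is the borrowed I. But F# (F#–A#–C#) is foreign: the diatonic iv on degree 4 is F#m, whereas F# comes from C# major. It is labeled IV.

I, IV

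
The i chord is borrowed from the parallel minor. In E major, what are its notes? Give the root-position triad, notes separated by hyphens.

E-G-B

i is built on scale degree 1, which is E in both E major and its parallel. Stacking thirds in E minor on E gives E–G–B.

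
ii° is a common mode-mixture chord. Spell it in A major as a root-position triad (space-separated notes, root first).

The root, B, is scale degree 2 — the same note in A major and A minor; only the chord quality changes. Stacking thirds in A minor on B gives B–D–F.

B D F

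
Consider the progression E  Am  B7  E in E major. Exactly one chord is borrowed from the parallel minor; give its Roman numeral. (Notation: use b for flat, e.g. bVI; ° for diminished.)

iv

In E major the diatonic chords are E, F#m, G#m, A, B, C#m, D#dim. E and B7 both belong to that set. Am (A–C–E) is not: scale degree 4 in E major carries A (IV). In E minor the chord on that degree is Am, so here it functions as iv, borrowed from the parallel minor.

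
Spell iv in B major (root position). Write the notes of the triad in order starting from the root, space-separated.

iv is built on scale degree 4, which is E in both B major and its parallel. In B minor the chord on E is E–G–B.

E G B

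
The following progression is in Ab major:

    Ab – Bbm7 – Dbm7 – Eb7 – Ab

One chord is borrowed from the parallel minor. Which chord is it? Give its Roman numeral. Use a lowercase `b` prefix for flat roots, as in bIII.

iv7

Ab major has the diatonic set Ab, Bbm, Cm, Db, Eb, Fm, Gdim. Ab, Bbm7 and Eb7 are all diatonic. Dbm7 (Db–Fb–Ab–Cb) doesn't fit — on degree 4 Ab major would have Db (IV). Dbm7 is the degree-4 chord of Ab minor, so it is the borrowed iv7.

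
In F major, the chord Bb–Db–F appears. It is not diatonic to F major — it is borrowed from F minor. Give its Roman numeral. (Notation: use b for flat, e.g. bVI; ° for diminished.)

iv

Bb is scale degree 4 in F major. Diatonically F major has Bb (IV) on that degree; Bb–Db–F is instead the minor chord native to F minor, so it takes the label iv.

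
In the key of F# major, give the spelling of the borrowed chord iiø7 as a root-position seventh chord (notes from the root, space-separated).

The root, G#, is scale degree 2 — the same note in F# major and F# minor; only the chord quality changes. Building the half-diminished-seventh chord from the parallel minor on G#: G#–B–D–F#.

G# B D F#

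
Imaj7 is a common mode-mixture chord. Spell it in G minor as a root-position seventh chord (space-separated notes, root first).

G B D F#

The root, G, is scale degree 1 — the same note in G minor and G major; only the chord quality changes. Building the major-seventh chord from the parallel major on G: G–B–D–F#.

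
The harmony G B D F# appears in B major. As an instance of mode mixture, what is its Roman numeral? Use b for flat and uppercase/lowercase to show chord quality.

bVImaj7

In B major scale degree 6 is G#; G is its lowered form, from B minor. Diatonically B major has G#m (vi) on that degree; G–B–D–F# is instead the major-seventh chord native to B minor, so it takes the label bVImaj7.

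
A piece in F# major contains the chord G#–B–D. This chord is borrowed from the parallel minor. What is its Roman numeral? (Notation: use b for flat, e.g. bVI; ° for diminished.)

G# is scale degree 2 in F# major. Diatonically F# major has G#m (ii) on that degree; G#–B–D is instead the diminished chord native to F# minor, so it takes the label ii°.

ii°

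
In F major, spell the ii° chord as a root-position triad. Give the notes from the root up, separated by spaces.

G Bb Db

The root, G, is scale degree 2 — the same note in F major and F minor; only the chord quality changes. Building the diminished chord from the parallel minor on G: G–Bb–Db.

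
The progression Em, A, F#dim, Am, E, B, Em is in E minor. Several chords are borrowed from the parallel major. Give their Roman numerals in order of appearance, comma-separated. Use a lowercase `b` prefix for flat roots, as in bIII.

IV, I

The diatonic triads in E minor (with V from harmonic minor) are Em, F#dim, G, Am, B, C, D. Of the given chords, Em, F#dim, Am and B are diatonic. A (A–C#–E) is not: scale degree 4 in E minor carries Am (iv). In E major the chord on that degree is A, so here it functions as IV, borrowed from the parallel major. E (E–G#–B) doesn't fit — on degree 1 E minor would have Em (i). E is the degree-1 chord of E major, so it is the borrowed I.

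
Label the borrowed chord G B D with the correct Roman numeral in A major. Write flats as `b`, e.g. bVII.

G is the lowered form of scale degree 7 in A major (the diatonic degree 7 is G#). G–B–D is a major chord — the form found in A minor, not the diatonic vii° (G#dim). Borrowed into A major it is written bVII.

bVII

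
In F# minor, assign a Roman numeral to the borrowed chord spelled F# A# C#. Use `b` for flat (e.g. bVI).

F# is scale degree 1 in F# minor. The diatonic chord on degree 1 would be F#m (i), but F#–A#–C# is the major chord from F# major. As a borrowed chord it is labeled I.

I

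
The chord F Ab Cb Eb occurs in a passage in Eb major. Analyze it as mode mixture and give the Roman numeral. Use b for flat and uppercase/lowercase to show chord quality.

F is scale degree 2 in Eb major. The diatonic chord on degree 2 would be Fm (ii), but F–Ab–Cb–Eb is the half-diminished-seventh chord from Eb minor. As a borrowed chord it is labeled iiø7.

iiø7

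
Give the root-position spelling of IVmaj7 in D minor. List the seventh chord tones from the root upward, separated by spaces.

The root, G, is scale degree 4 — the same note in D minor and D major; only the chord quality changes. Stacking thirds in D major on G gives G–B–D–F#.

G B D F#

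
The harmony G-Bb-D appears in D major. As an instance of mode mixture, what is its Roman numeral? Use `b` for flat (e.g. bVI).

The root G is the diatonic 4th degree of D major; the borrowing shows in the chord quality. Diatonically D major has G (IV) on that degree; G–Bb–D is instead the minor chord native to D minor, so it takes the label iv.

iv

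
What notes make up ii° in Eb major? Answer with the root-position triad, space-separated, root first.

The root, F, is scale degree 2 — the same note in Eb major and Eb minor; only the chord quality changes. Building the diminished chord from the parallel minor on F: F–Ab–Cb.

F Ab Cb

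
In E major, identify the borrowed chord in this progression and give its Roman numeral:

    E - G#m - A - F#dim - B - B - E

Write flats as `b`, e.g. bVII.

ii°

In E major the diatonic chords are E, F#m, G#m, A, B, C#m, D#dim. Of the given chords, E, G#m, A and B are diatonic. But F#dim (F#–A–C) is foreign: the diatonic ii on degree 2 is F#m, whereas F#dim comes from E minor. It is labeled ii°.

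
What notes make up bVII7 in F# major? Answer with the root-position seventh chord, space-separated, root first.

E G# B D

Scale degree 7 in F# major is E#. bVII7 uses the lowered form, E, taken from F# minor. Stacking thirds in F# minor on E gives E–G#–B–D.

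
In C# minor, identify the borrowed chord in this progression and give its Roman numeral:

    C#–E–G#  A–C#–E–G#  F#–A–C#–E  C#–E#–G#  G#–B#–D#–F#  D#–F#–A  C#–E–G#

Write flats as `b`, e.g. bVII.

In C# minor (with V from harmonic minor) the diatonic chords are C#m, D#dim, E, F#m, G#, A, B. Of the given chords, C#–E–G# = C#m, A–C#–E–G# = Amaj7, F#–A–C#–E = F#m7, G#–B#–D#–F# = G#7 and D#–F#–A = D#dim are diatonic. C#–E#–G# doesn't fit — on degree 1 C# minor would have C#m (i). C# is the degree-1 chord of C# major, so it is the borrowed I.

I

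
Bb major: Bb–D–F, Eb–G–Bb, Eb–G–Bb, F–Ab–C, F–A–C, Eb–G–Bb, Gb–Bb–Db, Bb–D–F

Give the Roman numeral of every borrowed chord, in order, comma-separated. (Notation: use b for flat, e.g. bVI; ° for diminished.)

Bb major has the diatonic set Bb, Cm, Dm, Eb, F, Gm, Adim. Bb–D–F = Bb, Eb–G–Bb = Eb and F–A–C = F all belong to that set. But F–Ab–C is foreign: the diatonic V on degree 5 is F, whereas Fm comes from Bb minor. It is labeled v. Gb–Bb–Db doesn't fit — on degree 6 Bb major would have Gm (vi). Gb is the degree-6 chord of Bb minor, so it is the borrowed bVI.

v, bVI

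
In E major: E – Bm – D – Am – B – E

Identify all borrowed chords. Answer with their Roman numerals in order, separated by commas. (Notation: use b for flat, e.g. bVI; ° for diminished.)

The diatonic triads in E major are E, F#m, G#m, A, B, C#m, D#dim. Of the given chords, E and B are diatonic. Bm (B–D–F#) is not: scale degree 5 in E major carries B (V). In E minor the chord on that degree is Bm, so here it functions as v, borrowed from the parallel minor. D (D–F#–A) doesn't fit — on degree 7 E major would have D#dim (vii°). D is the degree-7 chord of E minor, so it is the borrowed bVII. Am (A–C–E) is not: scale degree 4 in E major carries A (IV). In E minor the chord on that degree is Am, so here it functions as iv, borrowed from the parallel minor.

v, bVII, iv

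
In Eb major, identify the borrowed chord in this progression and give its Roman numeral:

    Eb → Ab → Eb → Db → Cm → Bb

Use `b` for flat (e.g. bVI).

bVII

In Eb major the diatonic chords are Eb, Fm, Gm, Ab, Bb, Cm, Ddim. Eb, Ab, Cm and Bb all belong to that set. Db (Db–F–Ab) doesn't fit — on degree 7 Eb major would have Ddim (vii°). Db is the degree-7 chord of Eb minor, so it is the borrowed bVII.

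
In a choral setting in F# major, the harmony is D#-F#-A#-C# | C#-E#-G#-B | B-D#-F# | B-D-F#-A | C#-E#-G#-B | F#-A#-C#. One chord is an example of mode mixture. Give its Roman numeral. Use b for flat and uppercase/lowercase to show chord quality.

F# major has the diatonic set F#, G#m, A#m, B, C#, D#m, E#dim. D#–F#–A#–C# = D#m7, C#–E#–G#–B = C#7, B–D#–F# = B and F#–A#–C# = F# are all diatonic. But B–D–F#–A is foreign: the diatonic IV on degree 4 is B, whereas Bm7 comes from F# minor. It is labeled iv7.

iv7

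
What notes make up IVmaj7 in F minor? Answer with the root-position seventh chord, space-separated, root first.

Bb D F A

IVmaj7 is built on scale degree 4, which is Bb in both F minor and its parallel. In F major the chord on Bb is Bb–D–F–A.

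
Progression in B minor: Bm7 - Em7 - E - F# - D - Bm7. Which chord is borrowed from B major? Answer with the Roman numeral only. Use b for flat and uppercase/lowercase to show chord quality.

IV

The diatonic triads in B minor (with V from harmonic minor) are Bm, C#dim, D, Em, F#, G, A. Of the given chords, Bm7, Em7, F# and D are diatonic. But E (E–G#–B) is foreign: the diatonic iv on degree 4 is Em, whereas E comes from B major. It is labeled IV.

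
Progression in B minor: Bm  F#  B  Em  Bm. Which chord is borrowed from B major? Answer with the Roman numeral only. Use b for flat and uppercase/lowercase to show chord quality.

The diatonic triads in B minor (with V from harmonic minor) are Bm, C#dim, D, Em, F#, G, A. Bm, F# and Em all belong to that set. But B (B–D#–F#) is foreign: the diatonic i on degree 1 is Bm, whereas B comes from B major. It is labeled I.

I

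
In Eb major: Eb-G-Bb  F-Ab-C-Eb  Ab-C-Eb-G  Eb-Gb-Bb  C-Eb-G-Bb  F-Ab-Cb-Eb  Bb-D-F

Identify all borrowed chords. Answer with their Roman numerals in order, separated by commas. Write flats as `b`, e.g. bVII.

i, iiø7

In Eb major the diatonic chords are Eb, Fm, Gm, Ab, Bb, Cm, Ddim. Eb–G–Bb = Eb, F–Ab–C–Eb = Fm7, Ab–C–Eb–G = Abmaj7, C–Eb–G–Bb = Cm7 and Bb–D–F = Bb are all diatonic. Eb–Gb–Bb is not: scale degree 1 in Eb major carries Eb (I). In Eb minor the chord on that degree is Ebm, so here it functions as i, borrowed from the parallel minor. But F–Ab–Cb–Eb is foreign: the diatonic ii on degree 2 is Fm, whereas Fm7b5 comes from Eb minor. It is labeled iiø7.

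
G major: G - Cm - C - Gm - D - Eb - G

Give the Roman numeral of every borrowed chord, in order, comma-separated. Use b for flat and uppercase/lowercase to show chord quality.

The diatonic triads in G major are G, Am, Bm, C, D, Em, F#dim. Of the given chords, G, C and D are diatonic. Cm (C–Eb–G) is not: scale degree 4 in G major carries C (IV). In G minor the chord on that degree is Cm, so here it functions as iv, borrowed from the parallel minor. But Gm (G–Bb–D) is foreign: the diatonic I on degree 1 is G, whereas Gm comes from G minor. It is labeled i. But Eb (Eb–G–Bb) is foreign: the diatonic vi on degree 6 is Em, whereas Eb comes from G minor. It is labeled bVI.

iv, i, bVI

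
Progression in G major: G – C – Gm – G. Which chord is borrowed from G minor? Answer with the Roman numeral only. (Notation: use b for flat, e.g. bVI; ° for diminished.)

The diatonic triads in G major are G, Am, Bm, C, D, Em, F#dim. G and C are both diatonic. But Gm (G–Bb–D) is foreign: the diatonic I on degree 1 is G, whereas Gm comes from G minor. It is labeled i.

i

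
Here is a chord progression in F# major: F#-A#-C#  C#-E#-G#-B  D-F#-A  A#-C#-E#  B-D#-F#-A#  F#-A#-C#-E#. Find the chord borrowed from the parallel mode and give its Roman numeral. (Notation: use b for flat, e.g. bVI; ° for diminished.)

F# major has the diatonic set F#, G#m, A#m, B, C#, D#m, E#dim. F#–A#–C# = F#, C#–E#–G#–B = C#7, A#–C#–E# = A#m, B–D#–F#–A# = Bmaj7 and F#–A#–C#–E# = F#maj7 are all diatonic. D–F#–A is not: scale degree 6 in F# major carries D#m (vi). In F# minor the chord on that degree is D, so here it functions as bVI, borrowed from the parallel minor.

bVI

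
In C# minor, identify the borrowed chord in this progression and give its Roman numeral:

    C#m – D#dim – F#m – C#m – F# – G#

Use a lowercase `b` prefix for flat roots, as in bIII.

The diatonic triads in C# minor (with V from harmonic minor) are C#m, D#dim, E, F#m, G#, A, B. C#m, D#dim, F#m and G# all belong to that set. F# (F#–A#–C#) doesn't fit — on degree 4 C# minor would have F#m (iv). F# is the degree-4 chord of C# major, so it is the borrowed IV.

IV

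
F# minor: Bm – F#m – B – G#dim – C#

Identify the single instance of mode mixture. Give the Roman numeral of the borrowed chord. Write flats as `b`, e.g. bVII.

IV

The diatonic triads in F# minor (with V from harmonic minor) are F#m, G#dim, A, Bm, C#, D, E. Of the given chords, Bm, F#m, G#dim and C# are diatonic. B (B–D#–F#) is not: scale degree 4 in F# minor carries Bm (iv). In F# major the chord on that degree is B, so here it functions as IV, borrowed from the parallel major.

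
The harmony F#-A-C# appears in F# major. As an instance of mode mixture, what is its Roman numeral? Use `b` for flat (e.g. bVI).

i

The root F# is the diatonic 1st degree of F# major; the borrowing shows in the chord quality. Diatonically F# major has F# (I) on that degree; F#–A–C# is instead the minor chord native to F# minor, so it takes the label i.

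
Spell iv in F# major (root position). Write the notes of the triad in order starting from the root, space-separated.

B D F#

The root, B, is scale degree 4 — the same note in F# major and F# minor; only the chord quality changes. Building the minor chord from the parallel minor on B: B–D–F#.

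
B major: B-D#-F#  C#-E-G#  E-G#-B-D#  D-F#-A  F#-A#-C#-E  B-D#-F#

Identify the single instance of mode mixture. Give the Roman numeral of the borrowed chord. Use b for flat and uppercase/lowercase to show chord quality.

bIII

The diatonic triads in B major are B, C#m, D#m, E, F#, G#m, A#dim. B–D#–F# = B, C#–E–G# = C#m, E–G#–B–D# = Emaj7 and F#–A#–C#–E = F#7 are all diatonic. But D–F#–A is foreign: the diatonic iii on degree 3 is D#m, whereas D comes from B minor. It is labeled bIII.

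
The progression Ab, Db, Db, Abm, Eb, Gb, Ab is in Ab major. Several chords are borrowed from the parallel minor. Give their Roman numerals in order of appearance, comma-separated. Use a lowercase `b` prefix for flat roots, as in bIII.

i, bVII

Ab major has the diatonic set Ab, Bbm, Cm, Db, Eb, Fm, Gdim. Ab, Db and Eb all belong to that set. But Abm (Ab–Cb–Eb) is foreign: the diatonic I on degree 1 is Ab, whereas Abm comes from Ab minor. It is labeled i. Gb (Gb–Bb–Db) is not: scale degree 7 in Ab major carries Gdim (vii°). In Ab minor the chord on that degree is Gb, so here it functions as bVII, borrowed from the parallel minor.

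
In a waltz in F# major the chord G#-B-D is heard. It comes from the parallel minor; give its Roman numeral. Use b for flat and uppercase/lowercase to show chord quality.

ii°

The root G# is the diatonic 2nd degree of F# major; the borrowing shows in the chord quality. The diatonic chord on degree 2 would be G#m (ii), but G#–B–D is the diminished chord from F# minor. As a borrowed chord it is labeled ii°.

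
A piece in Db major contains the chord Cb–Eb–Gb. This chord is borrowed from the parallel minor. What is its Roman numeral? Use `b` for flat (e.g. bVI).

bVII

Cb is the lowered form of scale degree 7 in Db major (the diatonic degree 7 is C). Diatonically Db major has Cdim (vii°) on that degree; Cb–Eb–Gb is instead the major chord native to Db minor, so it takes the label bVII.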